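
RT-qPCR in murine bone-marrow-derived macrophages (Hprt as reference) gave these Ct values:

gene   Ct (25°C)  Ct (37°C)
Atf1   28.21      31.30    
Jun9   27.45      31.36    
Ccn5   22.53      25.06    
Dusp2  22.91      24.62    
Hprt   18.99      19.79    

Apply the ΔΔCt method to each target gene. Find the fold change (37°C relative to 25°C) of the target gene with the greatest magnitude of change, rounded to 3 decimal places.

0.116

Atf1: ΔΔCt = (31.30−19.79) − (28.21−18.99) = 11.51 − 9.22 = 2.29; fold change = 2^-2.29 = 0.204
Jun9: ΔΔCt = (31.36−19.79) − (27.45−18.99) = 11.57 − 8.46 = 3.11; fold change = 2^-3.11 = 0.116
Ccn5: ΔΔCt = (25.06−19.79) − (22.53−18.99) = 5.27 − 3.54 = 1.73; fold change = 2^-1.73 = 0.301
Dusp2: ΔΔCt = (24.62−19.79) − (22.91−18.99) = 4.83 − 3.92 = 0.91; fold change = 2^-0.91 = 0.532
Jun9 has the largest |ΔΔCt| = 3.11.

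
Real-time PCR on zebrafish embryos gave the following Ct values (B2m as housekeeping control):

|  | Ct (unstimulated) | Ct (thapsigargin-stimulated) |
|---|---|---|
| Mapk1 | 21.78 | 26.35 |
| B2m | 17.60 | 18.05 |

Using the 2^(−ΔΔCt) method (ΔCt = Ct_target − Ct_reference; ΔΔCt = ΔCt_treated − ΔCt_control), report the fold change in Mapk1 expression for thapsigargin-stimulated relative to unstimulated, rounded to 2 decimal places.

ΔCt(unstimulated) = 21.780 − 17.600 = 4.180
ΔCt(thapsigargin-stimulated) = 26.350 − 18.050 = 8.300
ΔΔCt = 8.300 − 4.180 = 4.120
Fold change = 2^(−4.120) = 0.058

0.06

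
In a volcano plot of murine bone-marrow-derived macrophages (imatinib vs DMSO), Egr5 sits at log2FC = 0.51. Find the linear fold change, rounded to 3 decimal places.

1.424

Fold change = 2^(0.51) = 1.4241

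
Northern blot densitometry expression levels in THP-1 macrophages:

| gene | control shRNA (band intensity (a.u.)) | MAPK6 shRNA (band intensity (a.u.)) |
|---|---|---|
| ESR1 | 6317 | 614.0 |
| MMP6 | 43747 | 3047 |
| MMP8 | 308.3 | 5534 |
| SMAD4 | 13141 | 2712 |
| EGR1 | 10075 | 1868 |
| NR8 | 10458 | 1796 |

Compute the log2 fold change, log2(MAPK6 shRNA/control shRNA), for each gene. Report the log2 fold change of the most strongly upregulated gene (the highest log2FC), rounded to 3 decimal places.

4.166

log2(614.0/6317) = -3.363  (ESR1)
log2(3047/43747) = -3.844  (MMP6)
log2(5534/308.3) = 4.166  (MMP8)
log2(2712/13141) = -2.277  (SMAD4)
log2(1868/10075) = -2.431  (EGR1)
log2(1796/10458) = -2.542  (NR8)
MMP8 is most strongly upregulated.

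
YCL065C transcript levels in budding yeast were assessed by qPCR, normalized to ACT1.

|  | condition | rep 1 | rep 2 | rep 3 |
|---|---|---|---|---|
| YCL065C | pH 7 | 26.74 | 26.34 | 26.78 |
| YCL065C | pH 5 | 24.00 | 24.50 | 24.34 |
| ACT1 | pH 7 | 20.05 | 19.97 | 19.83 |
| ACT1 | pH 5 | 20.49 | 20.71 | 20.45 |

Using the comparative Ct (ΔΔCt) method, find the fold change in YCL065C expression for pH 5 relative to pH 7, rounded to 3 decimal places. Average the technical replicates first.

7.674

Mean Ct: YCL065C pH 7 26.620; YCL065C pH 5 24.280; ACT1 pH 7 19.950; ACT1 pH 5 20.550
ΔCt(pH 7) = 26.620 − 19.950 = 6.670
ΔCt(pH 5) = 24.280 − 20.550 = 3.730
ΔΔCt = 3.730 − 6.670 = -2.940
Fold change = 2^(−(-2.940)) = 2^2.940 = 7.6741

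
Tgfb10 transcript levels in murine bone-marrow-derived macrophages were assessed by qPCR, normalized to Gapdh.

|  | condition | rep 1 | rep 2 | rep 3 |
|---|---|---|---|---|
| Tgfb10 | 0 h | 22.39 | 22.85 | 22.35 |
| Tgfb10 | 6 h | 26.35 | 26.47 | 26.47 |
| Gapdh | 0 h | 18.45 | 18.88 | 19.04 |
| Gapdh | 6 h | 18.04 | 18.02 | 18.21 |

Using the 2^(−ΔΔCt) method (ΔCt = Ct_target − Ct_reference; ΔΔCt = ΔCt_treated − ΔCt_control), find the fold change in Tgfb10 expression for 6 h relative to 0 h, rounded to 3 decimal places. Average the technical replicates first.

0.041

Mean Ct: Tgfb10 0 h 22.530; Tgfb10 6 h 26.430; Gapdh 0 h 18.790; Gapdh 6 h 18.090
ΔCt(0 h) = 22.530 − 18.790 = 3.740
ΔCt(6 h) = 26.430 − 18.090 = 8.340
ΔΔCt = 8.340 − 3.740 = 4.600
Fold change = 2^(−4.600) = 0.0412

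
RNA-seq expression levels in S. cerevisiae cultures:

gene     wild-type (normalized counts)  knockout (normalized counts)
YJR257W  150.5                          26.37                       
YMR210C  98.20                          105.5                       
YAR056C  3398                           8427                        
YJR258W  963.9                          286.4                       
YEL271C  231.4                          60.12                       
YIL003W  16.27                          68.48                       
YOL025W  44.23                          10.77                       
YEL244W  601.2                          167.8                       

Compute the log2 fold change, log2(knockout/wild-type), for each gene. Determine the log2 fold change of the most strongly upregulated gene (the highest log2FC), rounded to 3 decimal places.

2.073

log2(26.37/150.5) = -2.513  (YJR257W)
log2(105.5/98.20) = 0.103  (YMR210C)
log2(8427/3398) = 1.310  (YAR056C)
log2(286.4/963.9) = -1.751  (YJR258W)
log2(60.12/231.4) = -1.944  (YEL271C)
log2(68.48/16.27) = 2.073  (YIL003W)
log2(10.77/44.23) = -2.038  (YOL025W)
log2(167.8/601.2) = -1.841  (YEL244W)
YIL003W is most strongly upregulated.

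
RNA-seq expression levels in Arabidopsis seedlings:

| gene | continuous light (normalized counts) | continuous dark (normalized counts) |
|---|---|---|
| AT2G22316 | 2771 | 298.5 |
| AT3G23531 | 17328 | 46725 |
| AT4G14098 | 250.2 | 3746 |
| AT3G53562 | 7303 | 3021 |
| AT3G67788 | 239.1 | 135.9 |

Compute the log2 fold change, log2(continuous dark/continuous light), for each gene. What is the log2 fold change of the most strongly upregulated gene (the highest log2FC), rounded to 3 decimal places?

log2(298.5/2771) = -3.215  (AT2G22316)
log2(46725/17328) = 1.431  (AT3G23531)
log2(3746/250.2) = 3.904  (AT4G14098)
log2(3021/7303) = -1.273  (AT3G53562)
log2(135.9/239.1) = -0.815  (AT3G67788)
AT4G14098 is most strongly upregulated.

3.904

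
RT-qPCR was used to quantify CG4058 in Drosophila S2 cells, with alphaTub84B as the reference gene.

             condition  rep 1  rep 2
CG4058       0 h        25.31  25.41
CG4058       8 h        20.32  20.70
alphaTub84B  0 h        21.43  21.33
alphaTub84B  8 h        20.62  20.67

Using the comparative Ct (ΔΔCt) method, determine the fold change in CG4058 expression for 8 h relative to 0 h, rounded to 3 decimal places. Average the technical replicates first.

Mean Ct: CG4058 0 h 25.360; CG4058 8 h 20.510; alphaTub84B 0 h 21.380; alphaTub84B 8 h 20.645
ΔCt(0 h) = 25.360 − 21.380 = 3.980
ΔCt(8 h) = 20.510 − 20.645 = -0.135
ΔΔCt = -0.135 − 3.980 = -4.115
Fold change = 2^(−(-4.115)) = 2^4.115 = 17.3276

17.328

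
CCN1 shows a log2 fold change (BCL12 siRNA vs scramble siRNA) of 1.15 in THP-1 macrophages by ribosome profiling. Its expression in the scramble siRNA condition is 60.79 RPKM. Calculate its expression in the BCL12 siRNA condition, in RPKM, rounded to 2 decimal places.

134.90

Fold change = 2^(1.15) = 2.2191
BCL12 siRNA expression = 60.79 × 2.2191 = 134.90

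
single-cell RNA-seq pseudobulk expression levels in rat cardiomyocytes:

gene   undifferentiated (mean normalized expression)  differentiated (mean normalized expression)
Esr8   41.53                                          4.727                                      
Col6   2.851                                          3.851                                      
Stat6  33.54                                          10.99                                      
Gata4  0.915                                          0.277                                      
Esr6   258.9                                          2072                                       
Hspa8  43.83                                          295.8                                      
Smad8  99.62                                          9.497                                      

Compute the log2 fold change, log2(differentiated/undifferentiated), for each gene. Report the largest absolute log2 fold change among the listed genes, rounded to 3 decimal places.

3.391

log2(4.727/41.53) = -3.135  (Esr8)
log2(3.851/2.851) = 0.434  (Col6)
log2(10.99/33.54) = -1.610  (Stat6)
log2(0.277/0.915) = -1.724  (Gata4)
log2(2072/258.9) = 3.001  (Esr6)
log2(295.8/43.83) = 2.755  (Hspa8)
log2(9.497/99.62) = -3.391  (Smad8)
The largest magnitude belongs to Smad8.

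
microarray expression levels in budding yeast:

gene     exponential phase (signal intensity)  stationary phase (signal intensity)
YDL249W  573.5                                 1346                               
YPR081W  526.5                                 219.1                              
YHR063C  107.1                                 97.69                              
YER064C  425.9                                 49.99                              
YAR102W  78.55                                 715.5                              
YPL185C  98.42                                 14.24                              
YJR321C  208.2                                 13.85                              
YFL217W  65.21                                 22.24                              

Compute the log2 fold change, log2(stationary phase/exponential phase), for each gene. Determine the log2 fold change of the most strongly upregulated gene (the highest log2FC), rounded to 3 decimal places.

log2(1346/573.5) = 1.231  (YDL249W)
log2(219.1/526.5) = -1.265  (YPR081W)
log2(97.69/107.1) = -0.133  (YHR063C)
log2(49.99/425.9) = -3.091  (YER064C)
log2(715.5/78.55) = 3.187  (YAR102W)
log2(14.24/98.42) = -2.789  (YPL185C)
log2(13.85/208.2) = -3.910  (YJR321C)
log2(22.24/65.21) = -1.552  (YFL217W)
YAR102W is most strongly upregulated.

3.187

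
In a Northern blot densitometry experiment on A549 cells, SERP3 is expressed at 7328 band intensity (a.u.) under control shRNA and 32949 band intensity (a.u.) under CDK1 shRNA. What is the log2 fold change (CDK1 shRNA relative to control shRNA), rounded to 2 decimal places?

Fold change = 32949 / 7328 = 4.4963
log2(4.4963) = 2.169

2.17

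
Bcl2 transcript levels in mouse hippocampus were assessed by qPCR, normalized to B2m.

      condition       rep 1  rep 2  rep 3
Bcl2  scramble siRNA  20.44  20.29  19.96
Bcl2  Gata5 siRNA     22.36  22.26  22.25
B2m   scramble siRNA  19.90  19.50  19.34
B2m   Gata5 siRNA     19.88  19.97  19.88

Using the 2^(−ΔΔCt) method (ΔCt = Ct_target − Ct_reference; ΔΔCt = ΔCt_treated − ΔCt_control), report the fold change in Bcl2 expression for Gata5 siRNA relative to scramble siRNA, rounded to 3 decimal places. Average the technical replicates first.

0.301

Mean Ct: Bcl2 scramble siRNA 20.230; Bcl2 Gata5 siRNA 22.290; B2m scramble siRNA 19.580; B2m Gata5 siRNA 19.910
ΔCt(scramble siRNA) = 20.230 − 19.580 = 0.650
ΔCt(Gata5 siRNA) = 22.290 − 19.910 = 2.380
ΔΔCt = 2.380 − 0.650 = 1.730
Fold change = 2^(−1.730) = 0.3015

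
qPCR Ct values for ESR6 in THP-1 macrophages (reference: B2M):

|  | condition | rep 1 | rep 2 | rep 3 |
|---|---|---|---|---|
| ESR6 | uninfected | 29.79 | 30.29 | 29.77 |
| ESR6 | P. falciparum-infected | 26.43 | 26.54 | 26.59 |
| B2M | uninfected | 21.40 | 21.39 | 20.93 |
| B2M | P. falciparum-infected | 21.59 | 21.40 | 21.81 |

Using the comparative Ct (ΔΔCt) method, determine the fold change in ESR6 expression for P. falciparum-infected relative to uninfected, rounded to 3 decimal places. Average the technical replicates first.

13.833

Mean Ct: ESR6 uninfected 29.950; ESR6 P. falciparum-infected 26.520; B2M uninfected 21.240; B2M P. falciparum-infected 21.600
ΔCt(uninfected) = 29.950 − 21.240 = 8.710
ΔCt(P. falciparum-infected) = 26.520 − 21.600 = 4.920
ΔΔCt = 4.920 − 8.710 = -3.790
Fold change = 2^(−(-3.790)) = 2^3.790 = 13.8326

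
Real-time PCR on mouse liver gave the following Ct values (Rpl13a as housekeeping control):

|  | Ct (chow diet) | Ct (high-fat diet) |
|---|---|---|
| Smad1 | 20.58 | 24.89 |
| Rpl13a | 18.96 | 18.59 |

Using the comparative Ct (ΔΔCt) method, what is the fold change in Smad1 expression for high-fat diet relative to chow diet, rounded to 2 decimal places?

0.04

ΔCt(chow diet) = 20.580 − 18.960 = 1.620
ΔCt(high-fat diet) = 24.890 − 18.590 = 6.300
ΔΔCt = 6.300 − 1.620 = 4.680
Fold change = 2^(−4.680) = 0.039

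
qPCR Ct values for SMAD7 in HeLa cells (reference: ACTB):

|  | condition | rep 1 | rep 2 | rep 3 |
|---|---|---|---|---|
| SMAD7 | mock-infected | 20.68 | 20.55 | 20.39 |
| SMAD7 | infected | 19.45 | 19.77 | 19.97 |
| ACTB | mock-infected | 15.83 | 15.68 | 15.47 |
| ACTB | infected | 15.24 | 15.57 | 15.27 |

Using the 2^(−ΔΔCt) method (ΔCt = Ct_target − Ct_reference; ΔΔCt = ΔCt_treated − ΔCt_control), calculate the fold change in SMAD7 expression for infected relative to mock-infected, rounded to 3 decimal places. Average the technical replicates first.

1.424

Mean Ct: SMAD7 mock-infected 20.540; SMAD7 infected 19.730; ACTB mock-infected 15.660; ACTB infected 15.360
ΔCt(mock-infected) = 20.540 − 15.660 = 4.880
ΔCt(infected) = 19.730 − 15.360 = 4.370
ΔΔCt = 4.370 − 4.880 = -0.510
Fold change = 2^(−(-0.510)) = 2^0.510 = 1.4241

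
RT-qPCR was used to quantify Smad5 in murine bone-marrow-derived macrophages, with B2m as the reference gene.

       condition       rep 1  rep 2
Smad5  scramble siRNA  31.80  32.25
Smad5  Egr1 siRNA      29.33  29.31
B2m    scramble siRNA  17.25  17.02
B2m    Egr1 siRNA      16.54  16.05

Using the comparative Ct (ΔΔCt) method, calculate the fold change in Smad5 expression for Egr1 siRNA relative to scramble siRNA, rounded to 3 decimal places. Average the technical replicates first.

3.643

Mean Ct: Smad5 scramble siRNA 32.025; Smad5 Egr1 siRNA 29.320; B2m scramble siRNA 17.135; B2m Egr1 siRNA 16.295
ΔCt(scramble siRNA) = 32.025 − 17.135 = 14.890
ΔCt(Egr1 siRNA) = 29.320 − 16.295 = 13.025
ΔΔCt = 13.025 − 14.890 = -1.865
Fold change = 2^(−(-1.865)) = 2^1.865 = 3.6427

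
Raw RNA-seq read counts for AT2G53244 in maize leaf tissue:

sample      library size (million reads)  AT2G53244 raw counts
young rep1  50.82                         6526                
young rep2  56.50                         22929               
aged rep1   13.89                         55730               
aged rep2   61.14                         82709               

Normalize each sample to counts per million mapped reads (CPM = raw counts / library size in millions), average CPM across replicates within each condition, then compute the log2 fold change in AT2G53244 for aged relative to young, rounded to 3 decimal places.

3.328

CPM(young rep1) = 6526 / 50.82 = 128.4140
CPM(young rep2) = 22929 / 56.50 = 405.8230
CPM(aged rep1) = 55730 / 13.89 = 4012.2390
CPM(aged rep2) = 82709 / 61.14 = 1352.7805
mean CPM(young) = 267.1185; mean CPM(aged) = 2682.5098
Fold change = 2682.5098 / 267.1185 = 10.04240
log2(10.04240) = 3.3280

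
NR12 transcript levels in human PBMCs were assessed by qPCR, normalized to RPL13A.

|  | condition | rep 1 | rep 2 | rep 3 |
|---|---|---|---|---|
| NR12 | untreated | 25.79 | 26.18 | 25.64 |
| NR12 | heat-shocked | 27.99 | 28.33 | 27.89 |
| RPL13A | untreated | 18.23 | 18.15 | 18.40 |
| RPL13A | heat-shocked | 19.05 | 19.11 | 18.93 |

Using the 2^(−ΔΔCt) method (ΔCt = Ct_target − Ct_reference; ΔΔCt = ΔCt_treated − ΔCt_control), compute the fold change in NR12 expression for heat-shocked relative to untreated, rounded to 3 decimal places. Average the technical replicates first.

0.371

Mean Ct: NR12 untreated 25.870; NR12 heat-shocked 28.070; RPL13A untreated 18.260; RPL13A heat-shocked 19.030
ΔCt(untreated) = 25.870 − 18.260 = 7.610
ΔCt(heat-shocked) = 28.070 − 19.030 = 9.040
ΔΔCt = 9.040 − 7.610 = 1.430
Fold change = 2^(−1.430) = 0.3711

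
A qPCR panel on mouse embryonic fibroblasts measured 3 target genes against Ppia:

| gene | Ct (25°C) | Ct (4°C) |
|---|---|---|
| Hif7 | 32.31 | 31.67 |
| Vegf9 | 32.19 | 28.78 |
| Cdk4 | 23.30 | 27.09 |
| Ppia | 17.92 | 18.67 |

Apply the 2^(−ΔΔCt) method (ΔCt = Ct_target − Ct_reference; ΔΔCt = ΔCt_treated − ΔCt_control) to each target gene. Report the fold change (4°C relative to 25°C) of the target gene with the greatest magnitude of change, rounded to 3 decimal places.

17.877

Hif7: ΔΔCt = (31.67−18.67) − (32.31−17.92) = 13.00 − 14.39 = -1.39; fold change = 2^1.39 = 2.621
Vegf9: ΔΔCt = (28.78−18.67) − (32.19−17.92) = 10.11 − 14.27 = -4.16; fold change = 2^4.16 = 17.877
Cdk4: ΔΔCt = (27.09−18.67) − (23.30−17.92) = 8.42 − 5.38 = 3.04; fold change = 2^-3.04 = 0.122
Vegf9 has the largest |ΔΔCt| = 4.16.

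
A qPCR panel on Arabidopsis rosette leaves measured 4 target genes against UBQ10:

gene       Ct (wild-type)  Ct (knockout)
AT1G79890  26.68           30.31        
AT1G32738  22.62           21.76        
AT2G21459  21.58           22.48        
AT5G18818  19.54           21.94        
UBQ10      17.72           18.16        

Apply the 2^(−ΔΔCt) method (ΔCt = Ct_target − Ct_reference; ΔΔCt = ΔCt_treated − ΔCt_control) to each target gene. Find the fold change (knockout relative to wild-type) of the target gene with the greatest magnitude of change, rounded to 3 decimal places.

0.110

AT1G79890: ΔΔCt = (30.31−18.16) − (26.68−17.72) = 12.15 − 8.96 = 3.19; fold change = 2^-3.19 = 0.110
AT1G32738: ΔΔCt = (21.76−18.16) − (22.62−17.72) = 3.60 − 4.90 = -1.30; fold change = 2^1.30 = 2.462
AT2G21459: ΔΔCt = (22.48−18.16) − (21.58−17.72) = 4.32 − 3.86 = 0.46; fold change = 2^-0.46 = 0.727
AT5G18818: ΔΔCt = (21.94−18.16) − (19.54−17.72) = 3.78 − 1.82 = 1.96; fold change = 2^-1.96 = 0.257
AT1G79890 has the largest |ΔΔCt| = 3.19.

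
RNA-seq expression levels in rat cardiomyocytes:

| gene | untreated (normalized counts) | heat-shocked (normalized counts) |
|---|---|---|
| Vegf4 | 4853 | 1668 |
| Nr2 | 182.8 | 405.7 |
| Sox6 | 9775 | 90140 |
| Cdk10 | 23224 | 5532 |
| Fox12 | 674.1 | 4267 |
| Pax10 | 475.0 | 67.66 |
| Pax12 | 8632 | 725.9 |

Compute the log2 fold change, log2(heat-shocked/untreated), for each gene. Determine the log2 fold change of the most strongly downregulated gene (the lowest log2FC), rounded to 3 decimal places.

log2(1668/4853) = -1.541  (Vegf4)
log2(405.7/182.8) = 1.150  (Nr2)
log2(90140/9775) = 3.205  (Sox6)
log2(5532/23224) = -2.070  (Cdk10)
log2(4267/674.1) = 2.662  (Fox12)
log2(67.66/475.0) = -2.812  (Pax10)
log2(725.9/8632) = -3.572  (Pax12)
Pax12 is most strongly downregulated.

-3.572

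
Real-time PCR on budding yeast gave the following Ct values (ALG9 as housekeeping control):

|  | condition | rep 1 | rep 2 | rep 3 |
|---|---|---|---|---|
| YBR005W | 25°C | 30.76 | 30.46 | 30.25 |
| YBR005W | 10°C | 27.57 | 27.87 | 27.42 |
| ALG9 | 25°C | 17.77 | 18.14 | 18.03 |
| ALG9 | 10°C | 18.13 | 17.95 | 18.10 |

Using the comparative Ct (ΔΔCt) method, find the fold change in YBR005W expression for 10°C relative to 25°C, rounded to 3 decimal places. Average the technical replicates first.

7.727

Mean Ct: YBR005W 25°C 30.490; YBR005W 10°C 27.620; ALG9 25°C 17.980; ALG9 10°C 18.060
ΔCt(25°C) = 30.490 − 17.980 = 12.510
ΔCt(10°C) = 27.620 − 18.060 = 9.560
ΔΔCt = 9.560 − 12.510 = -2.950
Fold change = 2^(−(-2.950)) = 2^2.950 = 7.7275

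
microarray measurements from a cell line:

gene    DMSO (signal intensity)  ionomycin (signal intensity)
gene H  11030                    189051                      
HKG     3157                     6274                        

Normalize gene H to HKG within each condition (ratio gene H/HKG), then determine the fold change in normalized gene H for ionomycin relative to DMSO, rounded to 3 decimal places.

gene H/HKG (DMSO) = 11030 / 3157 = 3.4938
gene H/HKG (ionomycin) = 189051 / 6274 = 30.132
Fold change = 30.132 / 3.4938 = 8.6245

8.624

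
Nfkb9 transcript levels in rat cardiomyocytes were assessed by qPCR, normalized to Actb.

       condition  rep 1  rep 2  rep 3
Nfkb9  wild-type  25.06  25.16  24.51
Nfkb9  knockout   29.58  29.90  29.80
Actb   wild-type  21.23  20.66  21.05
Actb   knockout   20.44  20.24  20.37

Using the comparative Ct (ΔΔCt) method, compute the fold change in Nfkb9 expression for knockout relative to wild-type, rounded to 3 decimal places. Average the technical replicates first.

0.022

Mean Ct: Nfkb9 wild-type 24.910; Nfkb9 knockout 29.760; Actb wild-type 20.980; Actb knockout 20.350
ΔCt(wild-type) = 24.910 − 20.980 = 3.930
ΔCt(knockout) = 29.760 − 20.350 = 9.410
ΔΔCt = 9.410 − 3.930 = 5.480
Fold change = 2^(−5.480) = 0.0224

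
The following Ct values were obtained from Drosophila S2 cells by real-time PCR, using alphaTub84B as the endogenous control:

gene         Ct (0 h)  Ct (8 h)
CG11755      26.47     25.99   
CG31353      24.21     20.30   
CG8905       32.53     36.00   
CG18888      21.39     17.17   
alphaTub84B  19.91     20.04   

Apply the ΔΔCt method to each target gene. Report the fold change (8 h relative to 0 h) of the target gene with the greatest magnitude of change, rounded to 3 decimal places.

CG11755: ΔΔCt = (25.99−20.04) − (26.47−19.91) = 5.95 − 6.56 = -0.61; fold change = 2^0.61 = 1.526
CG31353: ΔΔCt = (20.30−20.04) − (24.21−19.91) = 0.26 − 4.30 = -4.04; fold change = 2^4.04 = 16.450
CG8905: ΔΔCt = (36.00−20.04) − (32.53−19.91) = 15.96 − 12.62 = 3.34; fold change = 2^-3.34 = 0.099
CG18888: ΔΔCt = (17.17−20.04) − (21.39−19.91) = -2.87 − 1.48 = -4.35; fold change = 2^4.35 = 20.393
CG18888 has the largest |ΔΔCt| = 4.35.

20.393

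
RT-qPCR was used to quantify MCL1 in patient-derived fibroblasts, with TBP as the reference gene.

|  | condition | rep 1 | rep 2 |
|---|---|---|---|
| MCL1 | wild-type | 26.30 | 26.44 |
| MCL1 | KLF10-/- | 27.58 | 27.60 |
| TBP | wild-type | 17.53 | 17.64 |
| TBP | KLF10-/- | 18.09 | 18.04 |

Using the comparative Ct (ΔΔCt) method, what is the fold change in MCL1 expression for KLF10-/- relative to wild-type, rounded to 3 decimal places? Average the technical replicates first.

0.599

Mean Ct: MCL1 wild-type 26.370; MCL1 KLF10-/- 27.590; TBP wild-type 17.585; TBP KLF10-/- 18.065
ΔCt(wild-type) = 26.370 − 17.585 = 8.785
ΔCt(KLF10-/-) = 27.590 − 18.065 = 9.525
ΔΔCt = 9.525 − 8.785 = 0.740
Fold change = 2^(−0.740) = 0.5987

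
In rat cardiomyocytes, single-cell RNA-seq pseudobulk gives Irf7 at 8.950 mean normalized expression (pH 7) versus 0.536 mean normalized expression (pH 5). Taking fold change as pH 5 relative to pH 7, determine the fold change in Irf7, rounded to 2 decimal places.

Fold change = 0.536 / 8.950 = 0.060
Irf7 is downregulated.

0.06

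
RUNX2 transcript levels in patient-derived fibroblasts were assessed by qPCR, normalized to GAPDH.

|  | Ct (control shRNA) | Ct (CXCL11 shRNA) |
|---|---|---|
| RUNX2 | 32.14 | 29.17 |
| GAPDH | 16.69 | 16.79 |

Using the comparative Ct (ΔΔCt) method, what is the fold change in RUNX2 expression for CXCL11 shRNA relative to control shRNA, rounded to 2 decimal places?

8.40

ΔCt(control shRNA) = 32.140 − 16.690 = 15.450
ΔCt(CXCL11 shRNA) = 29.170 − 16.790 = 12.380
ΔΔCt = 12.380 − 15.450 = -3.070
Fold change = 2^(−(-3.070)) = 2^3.070 = 8.398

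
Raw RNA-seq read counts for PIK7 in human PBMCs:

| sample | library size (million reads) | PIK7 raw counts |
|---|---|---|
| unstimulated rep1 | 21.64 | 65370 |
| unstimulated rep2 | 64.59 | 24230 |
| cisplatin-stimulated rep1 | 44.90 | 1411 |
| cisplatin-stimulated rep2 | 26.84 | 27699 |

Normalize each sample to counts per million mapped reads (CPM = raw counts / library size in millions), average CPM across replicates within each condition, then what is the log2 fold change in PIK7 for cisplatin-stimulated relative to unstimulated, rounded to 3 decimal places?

CPM(unstimulated rep1) = 65370 / 21.64 = 3020.7948
CPM(unstimulated rep2) = 24230 / 64.59 = 375.1355
CPM(cisplatin-stimulated rep1) = 1411 / 44.90 = 31.4254
CPM(cisplatin-stimulated rep2) = 27699 / 26.84 = 1032.0045
mean CPM(unstimulated) = 1697.9651; mean CPM(cisplatin-stimulated) = 531.7149
Fold change = 531.7149 / 1697.9651 = 0.31315
log2(0.31315) = -1.6751

-1.675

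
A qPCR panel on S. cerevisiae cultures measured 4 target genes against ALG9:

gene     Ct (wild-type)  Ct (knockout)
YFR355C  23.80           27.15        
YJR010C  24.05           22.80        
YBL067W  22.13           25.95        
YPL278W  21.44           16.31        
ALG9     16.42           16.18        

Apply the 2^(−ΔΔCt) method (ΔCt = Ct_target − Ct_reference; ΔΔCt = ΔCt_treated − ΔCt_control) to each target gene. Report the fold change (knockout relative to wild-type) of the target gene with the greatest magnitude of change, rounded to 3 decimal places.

YFR355C: ΔΔCt = (27.15−16.18) − (23.80−16.42) = 10.97 − 7.38 = 3.59; fold change = 2^-3.59 = 0.083
YJR010C: ΔΔCt = (22.80−16.18) − (24.05−16.42) = 6.62 − 7.63 = -1.01; fold change = 2^1.01 = 2.014
YBL067W: ΔΔCt = (25.95−16.18) − (22.13−16.42) = 9.77 − 5.71 = 4.06; fold change = 2^-4.06 = 0.060
YPL278W: ΔΔCt = (16.31−16.18) − (21.44−16.42) = 0.13 − 5.02 = -4.89; fold change = 2^4.89 = 29.651
YPL278W has the largest |ΔΔCt| = 4.89.

29.651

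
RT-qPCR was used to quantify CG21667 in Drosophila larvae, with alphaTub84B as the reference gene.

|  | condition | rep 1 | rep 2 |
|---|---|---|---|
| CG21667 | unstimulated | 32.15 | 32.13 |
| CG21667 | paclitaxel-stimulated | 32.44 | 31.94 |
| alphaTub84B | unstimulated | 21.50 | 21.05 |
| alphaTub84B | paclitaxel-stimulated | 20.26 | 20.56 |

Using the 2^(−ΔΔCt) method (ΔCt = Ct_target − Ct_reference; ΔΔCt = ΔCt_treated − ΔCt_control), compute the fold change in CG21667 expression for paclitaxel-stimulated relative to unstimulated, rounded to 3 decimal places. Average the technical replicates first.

0.530

Mean Ct: CG21667 unstimulated 32.140; CG21667 paclitaxel-stimulated 32.190; alphaTub84B unstimulated 21.275; alphaTub84B paclitaxel-stimulated 20.410
ΔCt(unstimulated) = 32.140 − 21.275 = 10.865
ΔCt(paclitaxel-stimulated) = 32.190 − 20.410 = 11.780
ΔΔCt = 11.780 − 10.865 = 0.915
Fold change = 2^(−0.915) = 0.5303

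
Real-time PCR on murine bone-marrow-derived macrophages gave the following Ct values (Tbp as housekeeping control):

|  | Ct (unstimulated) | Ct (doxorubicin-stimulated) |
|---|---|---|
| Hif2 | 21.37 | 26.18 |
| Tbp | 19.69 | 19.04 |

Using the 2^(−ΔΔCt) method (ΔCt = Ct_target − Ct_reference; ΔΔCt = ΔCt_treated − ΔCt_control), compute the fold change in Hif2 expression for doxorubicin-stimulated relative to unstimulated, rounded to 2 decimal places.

0.02

ΔCt(unstimulated) = 21.370 − 19.690 = 1.680
ΔCt(doxorubicin-stimulated) = 26.180 − 19.040 = 7.140
ΔΔCt = 7.140 − 1.680 = 5.460
Fold change = 2^(−5.460) = 0.023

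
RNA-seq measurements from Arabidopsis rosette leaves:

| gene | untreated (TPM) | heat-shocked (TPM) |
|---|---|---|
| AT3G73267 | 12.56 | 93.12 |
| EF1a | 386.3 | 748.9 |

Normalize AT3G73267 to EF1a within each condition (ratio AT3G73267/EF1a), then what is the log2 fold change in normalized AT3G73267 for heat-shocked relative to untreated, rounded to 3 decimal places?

1.935

AT3G73267/EF1a (untreated) = 12.56 / 386.3 = 0.032514
AT3G73267/EF1a (heat-shocked) = 93.12 / 748.9 = 0.12434
Fold change = 0.12434 / 0.032514 = 3.8243
log2(3.8243) = 1.9352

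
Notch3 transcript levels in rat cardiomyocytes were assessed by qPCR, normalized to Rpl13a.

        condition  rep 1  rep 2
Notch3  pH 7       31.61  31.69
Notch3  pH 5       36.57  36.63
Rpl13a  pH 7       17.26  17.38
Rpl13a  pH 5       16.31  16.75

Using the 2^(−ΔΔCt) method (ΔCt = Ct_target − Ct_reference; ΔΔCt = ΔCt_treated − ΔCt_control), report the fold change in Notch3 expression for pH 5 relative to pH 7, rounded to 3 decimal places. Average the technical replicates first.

Mean Ct: Notch3 pH 7 31.650; Notch3 pH 5 36.600; Rpl13a pH 7 17.320; Rpl13a pH 5 16.530
ΔCt(pH 7) = 31.650 − 17.320 = 14.330
ΔCt(pH 5) = 36.600 − 16.530 = 20.070
ΔΔCt = 20.070 − 14.330 = 5.740
Fold change = 2^(−5.740) = 0.0187

0.019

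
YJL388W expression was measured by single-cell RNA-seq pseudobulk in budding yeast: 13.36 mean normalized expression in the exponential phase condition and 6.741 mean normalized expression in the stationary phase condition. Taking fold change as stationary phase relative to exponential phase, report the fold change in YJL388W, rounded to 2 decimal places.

0.50

Fold change = 6.741 / 13.36 = 0.505
YJL388W is downregulated.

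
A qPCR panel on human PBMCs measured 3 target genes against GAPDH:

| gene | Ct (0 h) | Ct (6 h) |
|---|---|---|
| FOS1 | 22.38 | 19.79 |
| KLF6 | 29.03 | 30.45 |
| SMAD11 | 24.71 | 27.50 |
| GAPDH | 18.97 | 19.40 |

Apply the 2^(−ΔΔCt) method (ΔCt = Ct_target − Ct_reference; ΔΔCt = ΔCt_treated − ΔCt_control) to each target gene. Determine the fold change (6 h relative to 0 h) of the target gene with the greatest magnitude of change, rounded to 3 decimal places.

FOS1: ΔΔCt = (19.79−19.40) − (22.38−18.97) = 0.39 − 3.41 = -3.02; fold change = 2^3.02 = 8.112
KLF6: ΔΔCt = (30.45−19.40) − (29.03−18.97) = 11.05 − 10.06 = 0.99; fold change = 2^-0.99 = 0.503
SMAD11: ΔΔCt = (27.50−19.40) − (24.71−18.97) = 8.10 − 5.74 = 2.36; fold change = 2^-2.36 = 0.195
FOS1 has the largest |ΔΔCt| = 3.02.

8.112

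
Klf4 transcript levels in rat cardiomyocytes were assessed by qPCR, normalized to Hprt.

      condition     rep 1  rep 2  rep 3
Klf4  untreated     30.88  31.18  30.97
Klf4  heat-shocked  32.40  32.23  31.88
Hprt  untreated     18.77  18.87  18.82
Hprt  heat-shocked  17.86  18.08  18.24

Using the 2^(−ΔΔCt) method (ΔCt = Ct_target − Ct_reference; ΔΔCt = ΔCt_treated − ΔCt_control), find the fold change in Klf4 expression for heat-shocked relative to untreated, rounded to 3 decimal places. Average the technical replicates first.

0.264

Mean Ct: Klf4 untreated 31.010; Klf4 heat-shocked 32.170; Hprt untreated 18.820; Hprt heat-shocked 18.060
ΔCt(untreated) = 31.010 − 18.820 = 12.190
ΔCt(heat-shocked) = 32.170 − 18.060 = 14.110
ΔΔCt = 14.110 − 12.190 = 1.920
Fold change = 2^(−1.920) = 0.2643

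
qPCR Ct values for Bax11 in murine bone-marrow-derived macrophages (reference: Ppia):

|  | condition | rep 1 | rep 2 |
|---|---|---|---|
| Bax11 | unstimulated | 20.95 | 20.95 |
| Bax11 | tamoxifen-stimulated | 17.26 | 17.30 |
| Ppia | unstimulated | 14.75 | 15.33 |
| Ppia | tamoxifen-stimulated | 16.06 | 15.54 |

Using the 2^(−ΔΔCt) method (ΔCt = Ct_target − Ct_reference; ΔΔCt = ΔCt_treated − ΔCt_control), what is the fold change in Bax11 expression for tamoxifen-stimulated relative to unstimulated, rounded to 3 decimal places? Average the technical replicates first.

Mean Ct: Bax11 unstimulated 20.950; Bax11 tamoxifen-stimulated 17.280; Ppia unstimulated 15.040; Ppia tamoxifen-stimulated 15.800
ΔCt(unstimulated) = 20.950 − 15.040 = 5.910
ΔCt(tamoxifen-stimulated) = 17.280 − 15.800 = 1.480
ΔΔCt = 1.480 − 5.910 = -4.430
Fold change = 2^(−(-4.430)) = 2^4.430 = 21.5557

21.556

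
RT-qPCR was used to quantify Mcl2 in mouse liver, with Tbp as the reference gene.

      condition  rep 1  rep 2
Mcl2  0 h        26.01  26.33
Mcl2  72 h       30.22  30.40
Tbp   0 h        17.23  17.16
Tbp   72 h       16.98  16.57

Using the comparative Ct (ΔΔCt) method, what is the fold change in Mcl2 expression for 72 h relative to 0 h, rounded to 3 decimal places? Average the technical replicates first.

Mean Ct: Mcl2 0 h 26.170; Mcl2 72 h 30.310; Tbp 0 h 17.195; Tbp 72 h 16.775
ΔCt(0 h) = 26.170 − 17.195 = 8.975
ΔCt(72 h) = 30.310 − 16.775 = 13.535
ΔΔCt = 13.535 − 8.975 = 4.560
Fold change = 2^(−4.560) = 0.0424

0.042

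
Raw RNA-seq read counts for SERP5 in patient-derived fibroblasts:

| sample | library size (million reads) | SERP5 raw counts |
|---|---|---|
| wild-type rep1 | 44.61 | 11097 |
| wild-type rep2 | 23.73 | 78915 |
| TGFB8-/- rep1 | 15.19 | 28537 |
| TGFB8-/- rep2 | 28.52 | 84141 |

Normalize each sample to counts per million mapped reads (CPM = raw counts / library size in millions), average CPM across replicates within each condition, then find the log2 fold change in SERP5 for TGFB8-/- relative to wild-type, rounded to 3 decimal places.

0.434

CPM(wild-type rep1) = 11097 / 44.61 = 248.7559
CPM(wild-type rep2) = 78915 / 23.73 = 3325.5373
CPM(TGFB8-/- rep1) = 28537 / 15.19 = 1878.6702
CPM(TGFB8-/- rep2) = 84141 / 28.52 = 2950.2454
mean CPM(wild-type) = 1787.1466; mean CPM(TGFB8-/-) = 2414.4578
Fold change = 2414.4578 / 1787.1466 = 1.35101
log2(1.35101) = 0.4340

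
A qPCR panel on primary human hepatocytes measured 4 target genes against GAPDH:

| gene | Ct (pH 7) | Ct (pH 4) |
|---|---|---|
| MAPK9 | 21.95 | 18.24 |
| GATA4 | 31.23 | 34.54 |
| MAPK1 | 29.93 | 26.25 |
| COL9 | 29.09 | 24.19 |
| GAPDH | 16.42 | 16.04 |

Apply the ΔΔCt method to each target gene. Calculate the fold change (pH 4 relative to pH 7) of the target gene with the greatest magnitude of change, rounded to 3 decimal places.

22.943

MAPK9: ΔΔCt = (18.24−16.04) − (21.95−16.42) = 2.20 − 5.53 = -3.33; fold change = 2^3.33 = 10.056
GATA4: ΔΔCt = (34.54−16.04) − (31.23−16.42) = 18.50 − 14.81 = 3.69; fold change = 2^-3.69 = 0.077
MAPK1: ΔΔCt = (26.25−16.04) − (29.93−16.42) = 10.21 − 13.51 = -3.30; fold change = 2^3.30 = 9.849
COL9: ΔΔCt = (24.19−16.04) − (29.09−16.42) = 8.15 − 12.67 = -4.52; fold change = 2^4.52 = 22.943
COL9 has the largest |ΔΔCt| = 4.52.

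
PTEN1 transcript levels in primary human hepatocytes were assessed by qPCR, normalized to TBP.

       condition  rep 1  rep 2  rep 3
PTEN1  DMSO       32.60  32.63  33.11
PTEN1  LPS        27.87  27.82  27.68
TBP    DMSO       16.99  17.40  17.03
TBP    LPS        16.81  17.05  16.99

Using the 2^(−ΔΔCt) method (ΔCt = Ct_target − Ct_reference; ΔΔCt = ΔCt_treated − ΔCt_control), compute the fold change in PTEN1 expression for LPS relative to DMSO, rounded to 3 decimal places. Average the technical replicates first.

27.858

Mean Ct: PTEN1 DMSO 32.780; PTEN1 LPS 27.790; TBP DMSO 17.140; TBP LPS 16.950
ΔCt(DMSO) = 32.780 − 17.140 = 15.640
ΔCt(LPS) = 27.790 − 16.950 = 10.840
ΔΔCt = 10.840 − 15.640 = -4.800
Fold change = 2^(−(-4.800)) = 2^4.800 = 27.8576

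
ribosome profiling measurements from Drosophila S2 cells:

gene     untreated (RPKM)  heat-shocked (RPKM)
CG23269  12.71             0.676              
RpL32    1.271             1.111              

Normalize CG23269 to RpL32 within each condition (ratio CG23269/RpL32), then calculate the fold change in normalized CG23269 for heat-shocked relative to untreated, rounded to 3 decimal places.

CG23269/RpL32 (untreated) = 12.71 / 1.271 = 10
CG23269/RpL32 (heat-shocked) = 0.676 / 1.111 = 0.60846
Fold change = 0.60846 / 10 = 0.0608

0.061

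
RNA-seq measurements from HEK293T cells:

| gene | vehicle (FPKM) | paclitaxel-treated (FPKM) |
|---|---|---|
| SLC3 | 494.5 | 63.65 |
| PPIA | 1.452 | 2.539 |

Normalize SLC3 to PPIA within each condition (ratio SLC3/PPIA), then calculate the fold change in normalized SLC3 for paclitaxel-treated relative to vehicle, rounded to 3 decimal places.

0.074

SLC3/PPIA (vehicle) = 494.5 / 1.452 = 340.56
SLC3/PPIA (paclitaxel-treated) = 63.65 / 2.539 = 25.069
Fold change = 25.069 / 340.56 = 0.0736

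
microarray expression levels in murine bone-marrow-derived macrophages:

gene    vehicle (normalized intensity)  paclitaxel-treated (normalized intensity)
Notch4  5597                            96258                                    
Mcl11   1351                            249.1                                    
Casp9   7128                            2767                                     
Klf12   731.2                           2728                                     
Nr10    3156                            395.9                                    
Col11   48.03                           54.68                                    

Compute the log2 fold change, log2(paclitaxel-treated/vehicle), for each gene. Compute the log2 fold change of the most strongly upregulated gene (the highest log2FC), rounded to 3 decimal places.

log2(96258/5597) = 4.104  (Notch4)
log2(249.1/1351) = -2.439  (Mcl11)
log2(2767/7128) = -1.365  (Casp9)
log2(2728/731.2) = 1.900  (Klf12)
log2(395.9/3156) = -2.995  (Nr10)
log2(54.68/48.03) = 0.187  (Col11)
Notch4 is most strongly upregulated.

4.104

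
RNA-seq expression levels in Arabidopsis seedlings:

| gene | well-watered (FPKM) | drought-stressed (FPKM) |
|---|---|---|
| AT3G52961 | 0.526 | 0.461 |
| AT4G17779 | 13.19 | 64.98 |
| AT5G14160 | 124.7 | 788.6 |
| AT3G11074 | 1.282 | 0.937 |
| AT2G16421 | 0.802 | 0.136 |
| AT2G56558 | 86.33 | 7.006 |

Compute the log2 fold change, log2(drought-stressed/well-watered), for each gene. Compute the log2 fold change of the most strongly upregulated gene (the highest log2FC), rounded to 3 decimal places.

log2(0.461/0.526) = -0.190  (AT3G52961)
log2(64.98/13.19) = 2.301  (AT4G17779)
log2(788.6/124.7) = 2.661  (AT5G14160)
log2(0.937/1.282) = -0.452  (AT3G11074)
log2(0.136/0.802) = -2.560  (AT2G16421)
log2(7.006/86.33) = -3.623  (AT2G56558)
AT5G14160 is most strongly upregulated.

2.661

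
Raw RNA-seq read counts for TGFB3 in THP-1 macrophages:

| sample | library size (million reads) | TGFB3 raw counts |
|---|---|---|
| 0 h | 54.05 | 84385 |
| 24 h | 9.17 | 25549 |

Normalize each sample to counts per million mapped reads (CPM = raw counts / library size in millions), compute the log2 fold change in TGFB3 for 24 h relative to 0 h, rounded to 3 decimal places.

CPM(0 h) = 84385 / 54.05 = 1561.2396
CPM(24 h) = 25549 / 9.17 = 2786.1505
Fold change = 2786.1505 / 1561.2396 = 1.78458
log2(1.78458) = 0.8356

0.836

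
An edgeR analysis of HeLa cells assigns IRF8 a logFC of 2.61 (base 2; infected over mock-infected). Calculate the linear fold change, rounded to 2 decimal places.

Fold change = 2^(2.61) = 6.105

6.11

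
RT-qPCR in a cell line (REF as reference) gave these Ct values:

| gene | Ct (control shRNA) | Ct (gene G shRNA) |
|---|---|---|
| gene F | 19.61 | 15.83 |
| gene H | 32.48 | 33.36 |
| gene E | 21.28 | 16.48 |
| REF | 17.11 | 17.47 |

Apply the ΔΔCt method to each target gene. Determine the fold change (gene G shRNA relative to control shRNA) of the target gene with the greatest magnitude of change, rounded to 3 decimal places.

35.753

gene F: ΔΔCt = (15.83−17.47) − (19.61−17.11) = -1.64 − 2.50 = -4.14; fold change = 2^4.14 = 17.630
gene H: ΔΔCt = (33.36−17.47) − (32.48−17.11) = 15.89 − 15.37 = 0.52; fold change = 2^-0.52 = 0.697
gene E: ΔΔCt = (16.48−17.47) − (21.28−17.11) = -0.99 − 4.17 = -5.16; fold change = 2^5.16 = 35.753
gene E has the largest |ΔΔCt| = 5.16.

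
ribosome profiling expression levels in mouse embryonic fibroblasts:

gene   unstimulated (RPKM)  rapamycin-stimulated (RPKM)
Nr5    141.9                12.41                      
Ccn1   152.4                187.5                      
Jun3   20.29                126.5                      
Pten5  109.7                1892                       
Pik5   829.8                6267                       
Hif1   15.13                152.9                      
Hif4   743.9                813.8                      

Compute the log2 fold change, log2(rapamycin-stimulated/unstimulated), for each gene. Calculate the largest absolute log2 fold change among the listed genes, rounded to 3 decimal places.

log2(12.41/141.9) = -3.515  (Nr5)
log2(187.5/152.4) = 0.299  (Ccn1)
log2(126.5/20.29) = 2.640  (Jun3)
log2(1892/109.7) = 4.108  (Pten5)
log2(6267/829.8) = 2.917  (Pik5)
log2(152.9/15.13) = 3.337  (Hif1)
log2(813.8/743.9) = 0.130  (Hif4)
The largest magnitude belongs to Pten5.

4.108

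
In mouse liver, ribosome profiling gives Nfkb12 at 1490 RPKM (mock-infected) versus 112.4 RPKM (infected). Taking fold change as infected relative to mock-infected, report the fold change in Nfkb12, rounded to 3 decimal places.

Fold change = 112.4 / 1490 = 0.0754
Nfkb12 is downregulated.

0.075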